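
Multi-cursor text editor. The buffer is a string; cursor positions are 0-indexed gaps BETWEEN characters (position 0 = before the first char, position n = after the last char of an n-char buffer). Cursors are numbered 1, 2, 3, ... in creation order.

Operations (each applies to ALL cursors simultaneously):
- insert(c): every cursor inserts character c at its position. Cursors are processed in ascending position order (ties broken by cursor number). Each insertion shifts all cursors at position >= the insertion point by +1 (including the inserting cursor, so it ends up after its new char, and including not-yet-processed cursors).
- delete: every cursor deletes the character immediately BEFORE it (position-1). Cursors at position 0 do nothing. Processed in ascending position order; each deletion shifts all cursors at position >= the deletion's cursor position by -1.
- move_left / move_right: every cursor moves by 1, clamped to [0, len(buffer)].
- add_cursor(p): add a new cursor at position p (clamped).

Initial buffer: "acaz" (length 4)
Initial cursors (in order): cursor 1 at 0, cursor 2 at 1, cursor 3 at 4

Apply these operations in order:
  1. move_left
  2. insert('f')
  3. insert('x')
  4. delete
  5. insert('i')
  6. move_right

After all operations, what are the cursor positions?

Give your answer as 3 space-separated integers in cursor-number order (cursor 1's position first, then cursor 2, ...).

After op 1 (move_left): buffer="acaz" (len 4), cursors c1@0 c2@0 c3@3, authorship ....
After op 2 (insert('f')): buffer="ffacafz" (len 7), cursors c1@2 c2@2 c3@6, authorship 12...3.
After op 3 (insert('x')): buffer="ffxxacafxz" (len 10), cursors c1@4 c2@4 c3@9, authorship 1212...33.
After op 4 (delete): buffer="ffacafz" (len 7), cursors c1@2 c2@2 c3@6, authorship 12...3.
After op 5 (insert('i')): buffer="ffiiacafiz" (len 10), cursors c1@4 c2@4 c3@9, authorship 1212...33.
After op 6 (move_right): buffer="ffiiacafiz" (len 10), cursors c1@5 c2@5 c3@10, authorship 1212...33.

Answer: 5 5 10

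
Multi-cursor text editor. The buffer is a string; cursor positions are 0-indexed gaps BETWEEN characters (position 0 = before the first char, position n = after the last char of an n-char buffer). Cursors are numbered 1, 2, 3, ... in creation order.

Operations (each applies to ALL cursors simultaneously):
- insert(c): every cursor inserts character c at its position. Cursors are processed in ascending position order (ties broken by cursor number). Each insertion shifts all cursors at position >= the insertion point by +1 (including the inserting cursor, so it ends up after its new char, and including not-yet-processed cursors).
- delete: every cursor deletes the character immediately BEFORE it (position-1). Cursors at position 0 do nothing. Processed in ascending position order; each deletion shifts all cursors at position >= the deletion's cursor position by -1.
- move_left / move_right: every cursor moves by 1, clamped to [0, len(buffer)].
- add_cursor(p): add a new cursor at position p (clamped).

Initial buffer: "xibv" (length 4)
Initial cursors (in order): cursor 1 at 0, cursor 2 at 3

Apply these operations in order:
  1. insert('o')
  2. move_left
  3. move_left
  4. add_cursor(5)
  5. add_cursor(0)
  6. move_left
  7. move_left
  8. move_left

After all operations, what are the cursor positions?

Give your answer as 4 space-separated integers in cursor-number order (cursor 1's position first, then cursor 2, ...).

Answer: 0 0 2 0

Derivation:
After op 1 (insert('o')): buffer="oxibov" (len 6), cursors c1@1 c2@5, authorship 1...2.
After op 2 (move_left): buffer="oxibov" (len 6), cursors c1@0 c2@4, authorship 1...2.
After op 3 (move_left): buffer="oxibov" (len 6), cursors c1@0 c2@3, authorship 1...2.
After op 4 (add_cursor(5)): buffer="oxibov" (len 6), cursors c1@0 c2@3 c3@5, authorship 1...2.
After op 5 (add_cursor(0)): buffer="oxibov" (len 6), cursors c1@0 c4@0 c2@3 c3@5, authorship 1...2.
After op 6 (move_left): buffer="oxibov" (len 6), cursors c1@0 c4@0 c2@2 c3@4, authorship 1...2.
After op 7 (move_left): buffer="oxibov" (len 6), cursors c1@0 c4@0 c2@1 c3@3, authorship 1...2.
After op 8 (move_left): buffer="oxibov" (len 6), cursors c1@0 c2@0 c4@0 c3@2, authorship 1...2.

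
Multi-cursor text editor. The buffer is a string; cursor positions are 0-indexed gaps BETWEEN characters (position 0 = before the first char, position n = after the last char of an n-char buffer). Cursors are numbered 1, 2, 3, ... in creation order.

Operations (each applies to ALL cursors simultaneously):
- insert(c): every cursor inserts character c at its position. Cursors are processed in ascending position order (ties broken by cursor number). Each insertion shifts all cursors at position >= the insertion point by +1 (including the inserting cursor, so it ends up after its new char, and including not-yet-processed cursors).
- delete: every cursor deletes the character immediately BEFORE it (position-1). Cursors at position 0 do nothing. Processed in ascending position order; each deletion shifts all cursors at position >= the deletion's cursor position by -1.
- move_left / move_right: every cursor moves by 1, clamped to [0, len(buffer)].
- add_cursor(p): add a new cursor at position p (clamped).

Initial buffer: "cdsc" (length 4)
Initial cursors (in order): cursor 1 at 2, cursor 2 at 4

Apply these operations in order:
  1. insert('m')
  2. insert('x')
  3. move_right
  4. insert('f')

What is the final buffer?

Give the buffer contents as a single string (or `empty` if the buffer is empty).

Answer: cdmxsfcmxf

Derivation:
After op 1 (insert('m')): buffer="cdmscm" (len 6), cursors c1@3 c2@6, authorship ..1..2
After op 2 (insert('x')): buffer="cdmxscmx" (len 8), cursors c1@4 c2@8, authorship ..11..22
After op 3 (move_right): buffer="cdmxscmx" (len 8), cursors c1@5 c2@8, authorship ..11..22
After op 4 (insert('f')): buffer="cdmxsfcmxf" (len 10), cursors c1@6 c2@10, authorship ..11.1.222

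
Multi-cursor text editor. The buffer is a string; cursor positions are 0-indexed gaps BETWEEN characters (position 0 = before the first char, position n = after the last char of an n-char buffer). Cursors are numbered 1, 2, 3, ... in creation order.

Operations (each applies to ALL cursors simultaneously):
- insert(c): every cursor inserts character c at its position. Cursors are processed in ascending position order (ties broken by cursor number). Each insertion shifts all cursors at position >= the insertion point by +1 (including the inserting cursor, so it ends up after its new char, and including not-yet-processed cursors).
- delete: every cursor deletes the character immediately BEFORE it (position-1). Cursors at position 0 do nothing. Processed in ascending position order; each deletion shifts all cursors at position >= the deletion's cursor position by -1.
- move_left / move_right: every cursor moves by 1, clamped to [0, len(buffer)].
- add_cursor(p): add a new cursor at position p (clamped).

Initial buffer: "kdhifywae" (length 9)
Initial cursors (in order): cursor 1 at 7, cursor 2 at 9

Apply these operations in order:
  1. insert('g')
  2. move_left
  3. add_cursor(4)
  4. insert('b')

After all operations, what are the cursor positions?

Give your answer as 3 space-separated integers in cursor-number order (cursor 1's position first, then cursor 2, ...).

Answer: 9 13 5

Derivation:
After op 1 (insert('g')): buffer="kdhifywgaeg" (len 11), cursors c1@8 c2@11, authorship .......1..2
After op 2 (move_left): buffer="kdhifywgaeg" (len 11), cursors c1@7 c2@10, authorship .......1..2
After op 3 (add_cursor(4)): buffer="kdhifywgaeg" (len 11), cursors c3@4 c1@7 c2@10, authorship .......1..2
After op 4 (insert('b')): buffer="kdhibfywbgaebg" (len 14), cursors c3@5 c1@9 c2@13, authorship ....3...11..22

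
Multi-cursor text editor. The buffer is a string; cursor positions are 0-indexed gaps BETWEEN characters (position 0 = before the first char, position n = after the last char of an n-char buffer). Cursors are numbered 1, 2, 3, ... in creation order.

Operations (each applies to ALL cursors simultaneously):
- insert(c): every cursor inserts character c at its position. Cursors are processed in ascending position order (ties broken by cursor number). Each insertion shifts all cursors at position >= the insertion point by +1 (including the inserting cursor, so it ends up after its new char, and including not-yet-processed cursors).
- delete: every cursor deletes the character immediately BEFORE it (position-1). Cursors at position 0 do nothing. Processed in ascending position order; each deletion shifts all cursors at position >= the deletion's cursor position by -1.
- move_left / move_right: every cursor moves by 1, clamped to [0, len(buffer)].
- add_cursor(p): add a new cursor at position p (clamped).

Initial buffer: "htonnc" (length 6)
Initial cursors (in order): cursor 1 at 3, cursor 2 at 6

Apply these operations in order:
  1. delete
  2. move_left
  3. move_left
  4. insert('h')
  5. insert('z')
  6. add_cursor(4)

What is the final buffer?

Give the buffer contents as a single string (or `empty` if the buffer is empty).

After op 1 (delete): buffer="htnn" (len 4), cursors c1@2 c2@4, authorship ....
After op 2 (move_left): buffer="htnn" (len 4), cursors c1@1 c2@3, authorship ....
After op 3 (move_left): buffer="htnn" (len 4), cursors c1@0 c2@2, authorship ....
After op 4 (insert('h')): buffer="hhthnn" (len 6), cursors c1@1 c2@4, authorship 1..2..
After op 5 (insert('z')): buffer="hzhthznn" (len 8), cursors c1@2 c2@6, authorship 11..22..
After op 6 (add_cursor(4)): buffer="hzhthznn" (len 8), cursors c1@2 c3@4 c2@6, authorship 11..22..

Answer: hzhthznn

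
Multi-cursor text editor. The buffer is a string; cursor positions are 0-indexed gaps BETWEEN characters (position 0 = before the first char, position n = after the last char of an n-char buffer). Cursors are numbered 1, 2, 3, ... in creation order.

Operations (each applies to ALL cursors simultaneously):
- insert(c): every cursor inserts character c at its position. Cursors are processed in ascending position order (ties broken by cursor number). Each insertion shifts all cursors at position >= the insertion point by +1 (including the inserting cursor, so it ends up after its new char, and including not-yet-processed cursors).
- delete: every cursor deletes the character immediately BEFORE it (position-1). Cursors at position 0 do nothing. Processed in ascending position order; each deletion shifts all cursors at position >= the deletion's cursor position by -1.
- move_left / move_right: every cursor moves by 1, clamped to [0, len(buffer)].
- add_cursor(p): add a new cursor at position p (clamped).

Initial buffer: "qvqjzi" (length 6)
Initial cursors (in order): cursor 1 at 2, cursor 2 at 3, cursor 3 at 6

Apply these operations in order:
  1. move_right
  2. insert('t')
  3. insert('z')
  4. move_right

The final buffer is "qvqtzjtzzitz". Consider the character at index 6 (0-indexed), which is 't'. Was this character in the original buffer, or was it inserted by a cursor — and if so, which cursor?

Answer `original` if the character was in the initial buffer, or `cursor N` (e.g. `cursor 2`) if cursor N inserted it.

After op 1 (move_right): buffer="qvqjzi" (len 6), cursors c1@3 c2@4 c3@6, authorship ......
After op 2 (insert('t')): buffer="qvqtjtzit" (len 9), cursors c1@4 c2@6 c3@9, authorship ...1.2..3
After op 3 (insert('z')): buffer="qvqtzjtzzitz" (len 12), cursors c1@5 c2@8 c3@12, authorship ...11.22..33
After op 4 (move_right): buffer="qvqtzjtzzitz" (len 12), cursors c1@6 c2@9 c3@12, authorship ...11.22..33
Authorship (.=original, N=cursor N): . . . 1 1 . 2 2 . . 3 3
Index 6: author = 2

Answer: cursor 2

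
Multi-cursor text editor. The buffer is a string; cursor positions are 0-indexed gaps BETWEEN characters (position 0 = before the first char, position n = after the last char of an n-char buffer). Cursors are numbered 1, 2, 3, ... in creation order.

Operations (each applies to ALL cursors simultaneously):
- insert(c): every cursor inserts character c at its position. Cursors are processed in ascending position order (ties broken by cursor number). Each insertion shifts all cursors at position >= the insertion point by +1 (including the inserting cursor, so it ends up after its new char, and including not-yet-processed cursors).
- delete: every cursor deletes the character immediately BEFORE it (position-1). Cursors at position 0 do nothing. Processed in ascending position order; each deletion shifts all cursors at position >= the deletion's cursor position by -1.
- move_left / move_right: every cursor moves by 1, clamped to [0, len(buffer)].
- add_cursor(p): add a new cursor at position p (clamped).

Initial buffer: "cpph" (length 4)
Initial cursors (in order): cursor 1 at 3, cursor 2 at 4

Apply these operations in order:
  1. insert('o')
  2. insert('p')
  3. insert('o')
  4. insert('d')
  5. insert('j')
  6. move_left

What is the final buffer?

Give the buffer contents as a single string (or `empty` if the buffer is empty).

Answer: cppopodjhopodj

Derivation:
After op 1 (insert('o')): buffer="cppoho" (len 6), cursors c1@4 c2@6, authorship ...1.2
After op 2 (insert('p')): buffer="cppophop" (len 8), cursors c1@5 c2@8, authorship ...11.22
After op 3 (insert('o')): buffer="cppopohopo" (len 10), cursors c1@6 c2@10, authorship ...111.222
After op 4 (insert('d')): buffer="cppopodhopod" (len 12), cursors c1@7 c2@12, authorship ...1111.2222
After op 5 (insert('j')): buffer="cppopodjhopodj" (len 14), cursors c1@8 c2@14, authorship ...11111.22222
After op 6 (move_left): buffer="cppopodjhopodj" (len 14), cursors c1@7 c2@13, authorship ...11111.22222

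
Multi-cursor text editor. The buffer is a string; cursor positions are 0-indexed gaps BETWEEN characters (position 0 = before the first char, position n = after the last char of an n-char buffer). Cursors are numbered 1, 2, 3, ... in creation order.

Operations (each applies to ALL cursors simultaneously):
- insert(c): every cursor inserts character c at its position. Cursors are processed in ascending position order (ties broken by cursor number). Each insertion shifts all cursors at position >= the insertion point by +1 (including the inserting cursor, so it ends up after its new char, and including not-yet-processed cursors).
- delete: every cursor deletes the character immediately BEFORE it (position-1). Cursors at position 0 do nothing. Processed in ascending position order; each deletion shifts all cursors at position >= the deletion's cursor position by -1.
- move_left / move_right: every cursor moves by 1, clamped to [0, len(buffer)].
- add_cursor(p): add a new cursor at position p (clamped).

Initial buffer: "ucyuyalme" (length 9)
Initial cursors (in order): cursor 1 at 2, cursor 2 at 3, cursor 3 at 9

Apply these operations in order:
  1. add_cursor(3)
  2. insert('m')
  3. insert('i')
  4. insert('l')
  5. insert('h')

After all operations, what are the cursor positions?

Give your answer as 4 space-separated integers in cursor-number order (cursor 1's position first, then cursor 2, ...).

After op 1 (add_cursor(3)): buffer="ucyuyalme" (len 9), cursors c1@2 c2@3 c4@3 c3@9, authorship .........
After op 2 (insert('m')): buffer="ucmymmuyalmem" (len 13), cursors c1@3 c2@6 c4@6 c3@13, authorship ..1.24......3
After op 3 (insert('i')): buffer="ucmiymmiiuyalmemi" (len 17), cursors c1@4 c2@9 c4@9 c3@17, authorship ..11.2424......33
After op 4 (insert('l')): buffer="ucmilymmiilluyalmemil" (len 21), cursors c1@5 c2@12 c4@12 c3@21, authorship ..111.242424......333
After op 5 (insert('h')): buffer="ucmilhymmiillhhuyalmemilh" (len 25), cursors c1@6 c2@15 c4@15 c3@25, authorship ..1111.24242424......3333

Answer: 6 15 25 15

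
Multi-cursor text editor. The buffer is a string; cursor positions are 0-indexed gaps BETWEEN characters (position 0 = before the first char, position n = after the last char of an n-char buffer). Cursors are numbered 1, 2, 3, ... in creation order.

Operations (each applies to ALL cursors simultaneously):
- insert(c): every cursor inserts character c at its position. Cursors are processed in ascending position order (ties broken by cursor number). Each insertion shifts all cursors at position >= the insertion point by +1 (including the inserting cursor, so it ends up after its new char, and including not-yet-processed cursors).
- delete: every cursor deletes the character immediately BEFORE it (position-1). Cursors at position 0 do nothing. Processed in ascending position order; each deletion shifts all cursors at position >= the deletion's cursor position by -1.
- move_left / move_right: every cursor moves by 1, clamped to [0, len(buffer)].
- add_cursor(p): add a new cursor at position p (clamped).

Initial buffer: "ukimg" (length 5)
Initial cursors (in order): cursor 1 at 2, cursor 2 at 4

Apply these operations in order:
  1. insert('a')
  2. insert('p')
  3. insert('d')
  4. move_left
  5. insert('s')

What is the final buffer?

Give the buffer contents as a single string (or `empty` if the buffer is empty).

Answer: ukapsdimapsdg

Derivation:
After op 1 (insert('a')): buffer="ukaimag" (len 7), cursors c1@3 c2@6, authorship ..1..2.
After op 2 (insert('p')): buffer="ukapimapg" (len 9), cursors c1@4 c2@8, authorship ..11..22.
After op 3 (insert('d')): buffer="ukapdimapdg" (len 11), cursors c1@5 c2@10, authorship ..111..222.
After op 4 (move_left): buffer="ukapdimapdg" (len 11), cursors c1@4 c2@9, authorship ..111..222.
After op 5 (insert('s')): buffer="ukapsdimapsdg" (len 13), cursors c1@5 c2@11, authorship ..1111..2222.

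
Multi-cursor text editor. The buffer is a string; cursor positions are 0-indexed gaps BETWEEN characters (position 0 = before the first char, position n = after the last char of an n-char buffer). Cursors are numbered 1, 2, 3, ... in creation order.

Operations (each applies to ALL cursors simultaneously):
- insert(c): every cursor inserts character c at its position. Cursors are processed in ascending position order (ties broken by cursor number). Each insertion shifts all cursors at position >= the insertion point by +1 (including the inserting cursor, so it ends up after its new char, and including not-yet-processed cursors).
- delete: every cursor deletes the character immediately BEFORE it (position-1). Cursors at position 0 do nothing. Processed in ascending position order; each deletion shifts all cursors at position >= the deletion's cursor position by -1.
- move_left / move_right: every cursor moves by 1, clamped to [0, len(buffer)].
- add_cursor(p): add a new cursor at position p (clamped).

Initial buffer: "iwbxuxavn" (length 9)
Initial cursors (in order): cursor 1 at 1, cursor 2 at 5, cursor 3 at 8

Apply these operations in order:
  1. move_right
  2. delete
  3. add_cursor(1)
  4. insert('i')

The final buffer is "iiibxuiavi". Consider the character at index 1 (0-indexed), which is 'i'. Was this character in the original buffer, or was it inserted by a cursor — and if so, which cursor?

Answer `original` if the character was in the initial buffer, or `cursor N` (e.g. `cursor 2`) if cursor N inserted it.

After op 1 (move_right): buffer="iwbxuxavn" (len 9), cursors c1@2 c2@6 c3@9, authorship .........
After op 2 (delete): buffer="ibxuav" (len 6), cursors c1@1 c2@4 c3@6, authorship ......
After op 3 (add_cursor(1)): buffer="ibxuav" (len 6), cursors c1@1 c4@1 c2@4 c3@6, authorship ......
After op 4 (insert('i')): buffer="iiibxuiavi" (len 10), cursors c1@3 c4@3 c2@7 c3@10, authorship .14...2..3
Authorship (.=original, N=cursor N): . 1 4 . . . 2 . . 3
Index 1: author = 1

Answer: cursor 1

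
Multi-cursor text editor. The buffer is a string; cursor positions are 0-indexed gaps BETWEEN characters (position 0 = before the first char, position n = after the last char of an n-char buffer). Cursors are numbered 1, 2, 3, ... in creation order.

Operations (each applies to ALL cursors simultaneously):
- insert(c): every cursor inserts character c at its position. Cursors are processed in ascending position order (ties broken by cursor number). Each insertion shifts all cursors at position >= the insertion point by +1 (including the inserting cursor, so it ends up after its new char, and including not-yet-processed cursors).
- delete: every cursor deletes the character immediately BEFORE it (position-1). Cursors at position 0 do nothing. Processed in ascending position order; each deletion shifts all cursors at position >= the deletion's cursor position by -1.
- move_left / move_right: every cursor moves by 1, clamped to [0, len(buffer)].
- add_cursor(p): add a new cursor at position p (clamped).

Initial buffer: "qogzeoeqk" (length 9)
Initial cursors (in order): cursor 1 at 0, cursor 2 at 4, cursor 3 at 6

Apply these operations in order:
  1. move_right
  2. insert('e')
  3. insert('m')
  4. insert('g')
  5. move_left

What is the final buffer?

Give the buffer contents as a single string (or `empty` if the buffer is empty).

Answer: qemgogzeemgoeemgqk

Derivation:
After op 1 (move_right): buffer="qogzeoeqk" (len 9), cursors c1@1 c2@5 c3@7, authorship .........
After op 2 (insert('e')): buffer="qeogzeeoeeqk" (len 12), cursors c1@2 c2@7 c3@10, authorship .1....2..3..
After op 3 (insert('m')): buffer="qemogzeemoeemqk" (len 15), cursors c1@3 c2@9 c3@13, authorship .11....22..33..
After op 4 (insert('g')): buffer="qemgogzeemgoeemgqk" (len 18), cursors c1@4 c2@11 c3@16, authorship .111....222..333..
After op 5 (move_left): buffer="qemgogzeemgoeemgqk" (len 18), cursors c1@3 c2@10 c3@15, authorship .111....222..333..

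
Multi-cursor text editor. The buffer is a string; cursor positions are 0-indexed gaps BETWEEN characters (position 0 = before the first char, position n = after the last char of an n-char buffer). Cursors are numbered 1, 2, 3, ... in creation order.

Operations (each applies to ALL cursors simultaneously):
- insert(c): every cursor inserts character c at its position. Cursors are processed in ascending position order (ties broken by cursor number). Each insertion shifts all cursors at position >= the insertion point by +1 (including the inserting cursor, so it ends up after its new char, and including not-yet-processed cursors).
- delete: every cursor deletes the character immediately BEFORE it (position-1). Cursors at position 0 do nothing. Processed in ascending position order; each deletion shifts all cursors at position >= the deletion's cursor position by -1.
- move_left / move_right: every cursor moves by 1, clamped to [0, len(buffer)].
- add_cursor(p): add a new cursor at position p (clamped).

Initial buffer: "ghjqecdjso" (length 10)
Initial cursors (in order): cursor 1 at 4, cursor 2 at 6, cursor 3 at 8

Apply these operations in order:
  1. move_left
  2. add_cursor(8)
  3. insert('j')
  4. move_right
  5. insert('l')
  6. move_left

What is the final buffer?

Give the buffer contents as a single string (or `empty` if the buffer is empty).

After op 1 (move_left): buffer="ghjqecdjso" (len 10), cursors c1@3 c2@5 c3@7, authorship ..........
After op 2 (add_cursor(8)): buffer="ghjqecdjso" (len 10), cursors c1@3 c2@5 c3@7 c4@8, authorship ..........
After op 3 (insert('j')): buffer="ghjjqejcdjjjso" (len 14), cursors c1@4 c2@7 c3@10 c4@12, authorship ...1..2..3.4..
After op 4 (move_right): buffer="ghjjqejcdjjjso" (len 14), cursors c1@5 c2@8 c3@11 c4@13, authorship ...1..2..3.4..
After op 5 (insert('l')): buffer="ghjjqlejcldjjljslo" (len 18), cursors c1@6 c2@10 c3@14 c4@17, authorship ...1.1.2.2.3.34.4.
After op 6 (move_left): buffer="ghjjqlejcldjjljslo" (len 18), cursors c1@5 c2@9 c3@13 c4@16, authorship ...1.1.2.2.3.34.4.

Answer: ghjjqlejcldjjljslo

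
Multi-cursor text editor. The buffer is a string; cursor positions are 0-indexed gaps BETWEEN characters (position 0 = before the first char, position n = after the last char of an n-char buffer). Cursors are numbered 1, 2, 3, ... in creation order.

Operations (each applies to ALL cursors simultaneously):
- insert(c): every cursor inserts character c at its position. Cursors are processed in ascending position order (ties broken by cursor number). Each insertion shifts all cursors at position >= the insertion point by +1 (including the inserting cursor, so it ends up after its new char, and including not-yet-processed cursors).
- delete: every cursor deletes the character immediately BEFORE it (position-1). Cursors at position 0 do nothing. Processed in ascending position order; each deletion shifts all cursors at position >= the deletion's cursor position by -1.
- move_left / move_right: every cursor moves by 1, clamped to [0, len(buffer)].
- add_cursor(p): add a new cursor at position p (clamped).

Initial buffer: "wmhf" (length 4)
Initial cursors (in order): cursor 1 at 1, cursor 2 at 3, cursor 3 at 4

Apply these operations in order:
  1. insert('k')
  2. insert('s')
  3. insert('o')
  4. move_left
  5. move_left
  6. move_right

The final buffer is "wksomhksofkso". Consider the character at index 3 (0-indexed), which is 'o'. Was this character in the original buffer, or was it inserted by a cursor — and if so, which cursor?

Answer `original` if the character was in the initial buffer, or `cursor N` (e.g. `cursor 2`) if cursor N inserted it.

After op 1 (insert('k')): buffer="wkmhkfk" (len 7), cursors c1@2 c2@5 c3@7, authorship .1..2.3
After op 2 (insert('s')): buffer="wksmhksfks" (len 10), cursors c1@3 c2@7 c3@10, authorship .11..22.33
After op 3 (insert('o')): buffer="wksomhksofkso" (len 13), cursors c1@4 c2@9 c3@13, authorship .111..222.333
After op 4 (move_left): buffer="wksomhksofkso" (len 13), cursors c1@3 c2@8 c3@12, authorship .111..222.333
After op 5 (move_left): buffer="wksomhksofkso" (len 13), cursors c1@2 c2@7 c3@11, authorship .111..222.333
After op 6 (move_right): buffer="wksomhksofkso" (len 13), cursors c1@3 c2@8 c3@12, authorship .111..222.333
Authorship (.=original, N=cursor N): . 1 1 1 . . 2 2 2 . 3 3 3
Index 3: author = 1

Answer: cursor 1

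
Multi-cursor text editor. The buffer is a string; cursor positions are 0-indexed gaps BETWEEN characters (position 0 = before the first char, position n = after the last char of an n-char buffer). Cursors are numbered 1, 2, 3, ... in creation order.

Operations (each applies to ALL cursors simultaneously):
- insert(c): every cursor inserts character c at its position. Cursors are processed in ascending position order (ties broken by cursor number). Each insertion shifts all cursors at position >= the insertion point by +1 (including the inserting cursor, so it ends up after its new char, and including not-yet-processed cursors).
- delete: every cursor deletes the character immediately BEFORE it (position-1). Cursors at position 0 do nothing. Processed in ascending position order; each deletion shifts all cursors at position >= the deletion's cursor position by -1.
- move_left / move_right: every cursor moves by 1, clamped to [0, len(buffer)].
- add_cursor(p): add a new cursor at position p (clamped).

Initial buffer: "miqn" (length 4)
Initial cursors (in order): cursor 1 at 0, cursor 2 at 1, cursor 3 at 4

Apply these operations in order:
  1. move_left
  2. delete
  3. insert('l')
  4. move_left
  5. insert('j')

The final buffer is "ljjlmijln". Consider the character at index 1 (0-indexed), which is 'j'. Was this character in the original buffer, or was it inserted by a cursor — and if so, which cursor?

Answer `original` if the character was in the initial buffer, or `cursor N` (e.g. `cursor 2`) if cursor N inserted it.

After op 1 (move_left): buffer="miqn" (len 4), cursors c1@0 c2@0 c3@3, authorship ....
After op 2 (delete): buffer="min" (len 3), cursors c1@0 c2@0 c3@2, authorship ...
After op 3 (insert('l')): buffer="llmiln" (len 6), cursors c1@2 c2@2 c3@5, authorship 12..3.
After op 4 (move_left): buffer="llmiln" (len 6), cursors c1@1 c2@1 c3@4, authorship 12..3.
After op 5 (insert('j')): buffer="ljjlmijln" (len 9), cursors c1@3 c2@3 c3@7, authorship 1122..33.
Authorship (.=original, N=cursor N): 1 1 2 2 . . 3 3 .
Index 1: author = 1

Answer: cursor 1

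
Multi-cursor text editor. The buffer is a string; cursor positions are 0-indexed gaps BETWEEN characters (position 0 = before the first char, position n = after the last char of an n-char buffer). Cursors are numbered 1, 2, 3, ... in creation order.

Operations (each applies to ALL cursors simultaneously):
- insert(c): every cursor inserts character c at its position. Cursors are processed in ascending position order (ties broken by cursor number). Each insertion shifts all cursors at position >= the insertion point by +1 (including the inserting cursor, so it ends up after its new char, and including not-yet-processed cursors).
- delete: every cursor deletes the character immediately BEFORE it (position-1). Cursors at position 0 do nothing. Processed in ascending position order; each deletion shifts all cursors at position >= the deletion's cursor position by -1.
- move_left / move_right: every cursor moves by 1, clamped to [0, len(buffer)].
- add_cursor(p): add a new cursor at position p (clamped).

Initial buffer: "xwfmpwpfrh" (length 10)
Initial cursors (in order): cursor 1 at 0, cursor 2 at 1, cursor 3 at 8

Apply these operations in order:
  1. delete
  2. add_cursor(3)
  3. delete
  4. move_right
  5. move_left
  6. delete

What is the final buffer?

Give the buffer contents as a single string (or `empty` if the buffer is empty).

After op 1 (delete): buffer="wfmpwprh" (len 8), cursors c1@0 c2@0 c3@6, authorship ........
After op 2 (add_cursor(3)): buffer="wfmpwprh" (len 8), cursors c1@0 c2@0 c4@3 c3@6, authorship ........
After op 3 (delete): buffer="wfpwrh" (len 6), cursors c1@0 c2@0 c4@2 c3@4, authorship ......
After op 4 (move_right): buffer="wfpwrh" (len 6), cursors c1@1 c2@1 c4@3 c3@5, authorship ......
After op 5 (move_left): buffer="wfpwrh" (len 6), cursors c1@0 c2@0 c4@2 c3@4, authorship ......
After op 6 (delete): buffer="wprh" (len 4), cursors c1@0 c2@0 c4@1 c3@2, authorship ....

Answer: wprh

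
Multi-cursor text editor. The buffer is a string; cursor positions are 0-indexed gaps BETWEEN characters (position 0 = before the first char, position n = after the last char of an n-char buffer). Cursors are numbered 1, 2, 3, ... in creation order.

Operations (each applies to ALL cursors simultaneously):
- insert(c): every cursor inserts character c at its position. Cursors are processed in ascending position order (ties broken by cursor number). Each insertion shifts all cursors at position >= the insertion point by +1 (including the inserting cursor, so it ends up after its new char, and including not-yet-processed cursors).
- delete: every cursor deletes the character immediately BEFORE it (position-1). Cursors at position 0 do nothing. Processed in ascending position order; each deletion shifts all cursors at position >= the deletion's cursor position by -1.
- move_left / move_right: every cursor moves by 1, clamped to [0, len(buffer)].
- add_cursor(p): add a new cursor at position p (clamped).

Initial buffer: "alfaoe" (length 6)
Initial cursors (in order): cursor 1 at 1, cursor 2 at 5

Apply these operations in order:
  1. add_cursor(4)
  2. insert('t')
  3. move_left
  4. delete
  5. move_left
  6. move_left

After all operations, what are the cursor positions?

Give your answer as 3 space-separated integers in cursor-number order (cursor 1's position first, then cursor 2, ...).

Answer: 0 2 1

Derivation:
After op 1 (add_cursor(4)): buffer="alfaoe" (len 6), cursors c1@1 c3@4 c2@5, authorship ......
After op 2 (insert('t')): buffer="atlfatote" (len 9), cursors c1@2 c3@6 c2@8, authorship .1...3.2.
After op 3 (move_left): buffer="atlfatote" (len 9), cursors c1@1 c3@5 c2@7, authorship .1...3.2.
After op 4 (delete): buffer="tlftte" (len 6), cursors c1@0 c3@3 c2@4, authorship 1..32.
After op 5 (move_left): buffer="tlftte" (len 6), cursors c1@0 c3@2 c2@3, authorship 1..32.
After op 6 (move_left): buffer="tlftte" (len 6), cursors c1@0 c3@1 c2@2, authorship 1..32.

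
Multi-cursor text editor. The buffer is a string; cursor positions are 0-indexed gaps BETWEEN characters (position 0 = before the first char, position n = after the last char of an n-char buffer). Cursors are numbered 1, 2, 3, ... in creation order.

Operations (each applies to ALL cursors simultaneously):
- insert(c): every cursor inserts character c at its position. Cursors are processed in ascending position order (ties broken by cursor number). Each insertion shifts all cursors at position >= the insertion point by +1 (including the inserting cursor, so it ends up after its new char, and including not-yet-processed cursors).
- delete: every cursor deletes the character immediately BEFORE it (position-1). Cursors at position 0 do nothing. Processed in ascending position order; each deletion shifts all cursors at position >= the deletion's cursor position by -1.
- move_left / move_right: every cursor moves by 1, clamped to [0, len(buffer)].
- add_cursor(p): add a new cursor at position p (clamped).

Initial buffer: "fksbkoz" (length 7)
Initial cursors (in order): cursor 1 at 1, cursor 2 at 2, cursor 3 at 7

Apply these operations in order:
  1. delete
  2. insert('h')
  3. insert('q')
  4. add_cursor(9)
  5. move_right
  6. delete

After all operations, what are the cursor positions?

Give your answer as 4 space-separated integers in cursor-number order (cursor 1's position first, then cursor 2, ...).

After op 1 (delete): buffer="sbko" (len 4), cursors c1@0 c2@0 c3@4, authorship ....
After op 2 (insert('h')): buffer="hhsbkoh" (len 7), cursors c1@2 c2@2 c3@7, authorship 12....3
After op 3 (insert('q')): buffer="hhqqsbkohq" (len 10), cursors c1@4 c2@4 c3@10, authorship 1212....33
After op 4 (add_cursor(9)): buffer="hhqqsbkohq" (len 10), cursors c1@4 c2@4 c4@9 c3@10, authorship 1212....33
After op 5 (move_right): buffer="hhqqsbkohq" (len 10), cursors c1@5 c2@5 c3@10 c4@10, authorship 1212....33
After op 6 (delete): buffer="hhqbko" (len 6), cursors c1@3 c2@3 c3@6 c4@6, authorship 121...

Answer: 3 3 6 6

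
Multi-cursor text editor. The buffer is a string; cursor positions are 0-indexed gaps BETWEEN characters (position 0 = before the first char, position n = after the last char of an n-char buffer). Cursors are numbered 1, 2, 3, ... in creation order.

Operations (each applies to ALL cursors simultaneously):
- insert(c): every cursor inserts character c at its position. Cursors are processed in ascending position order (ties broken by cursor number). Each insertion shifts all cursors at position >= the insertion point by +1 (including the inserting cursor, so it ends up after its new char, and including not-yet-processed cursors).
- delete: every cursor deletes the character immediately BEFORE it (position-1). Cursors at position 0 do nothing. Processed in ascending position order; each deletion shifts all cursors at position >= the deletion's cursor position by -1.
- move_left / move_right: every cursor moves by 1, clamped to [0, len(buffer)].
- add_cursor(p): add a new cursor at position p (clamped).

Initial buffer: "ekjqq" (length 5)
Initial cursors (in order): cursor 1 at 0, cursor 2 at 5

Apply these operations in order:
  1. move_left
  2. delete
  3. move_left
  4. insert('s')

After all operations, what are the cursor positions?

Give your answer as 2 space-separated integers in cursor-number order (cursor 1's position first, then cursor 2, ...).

Answer: 1 4

Derivation:
After op 1 (move_left): buffer="ekjqq" (len 5), cursors c1@0 c2@4, authorship .....
After op 2 (delete): buffer="ekjq" (len 4), cursors c1@0 c2@3, authorship ....
After op 3 (move_left): buffer="ekjq" (len 4), cursors c1@0 c2@2, authorship ....
After op 4 (insert('s')): buffer="seksjq" (len 6), cursors c1@1 c2@4, authorship 1..2..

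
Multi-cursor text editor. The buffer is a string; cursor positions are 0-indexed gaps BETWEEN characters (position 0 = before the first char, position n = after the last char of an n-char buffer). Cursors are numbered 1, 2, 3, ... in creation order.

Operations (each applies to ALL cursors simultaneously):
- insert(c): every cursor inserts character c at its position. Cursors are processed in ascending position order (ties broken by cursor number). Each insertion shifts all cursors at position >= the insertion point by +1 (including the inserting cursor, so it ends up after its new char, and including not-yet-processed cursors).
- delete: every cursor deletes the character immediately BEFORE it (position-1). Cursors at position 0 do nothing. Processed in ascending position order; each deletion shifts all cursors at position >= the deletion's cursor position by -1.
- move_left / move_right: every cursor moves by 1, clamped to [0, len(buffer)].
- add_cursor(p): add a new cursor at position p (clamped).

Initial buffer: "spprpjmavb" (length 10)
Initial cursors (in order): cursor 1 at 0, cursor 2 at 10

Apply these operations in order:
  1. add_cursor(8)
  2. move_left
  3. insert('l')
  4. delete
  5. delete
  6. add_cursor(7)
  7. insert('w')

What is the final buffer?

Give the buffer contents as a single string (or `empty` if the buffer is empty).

After op 1 (add_cursor(8)): buffer="spprpjmavb" (len 10), cursors c1@0 c3@8 c2@10, authorship ..........
After op 2 (move_left): buffer="spprpjmavb" (len 10), cursors c1@0 c3@7 c2@9, authorship ..........
After op 3 (insert('l')): buffer="lspprpjmlavlb" (len 13), cursors c1@1 c3@9 c2@12, authorship 1.......3..2.
After op 4 (delete): buffer="spprpjmavb" (len 10), cursors c1@0 c3@7 c2@9, authorship ..........
After op 5 (delete): buffer="spprpjab" (len 8), cursors c1@0 c3@6 c2@7, authorship ........
After op 6 (add_cursor(7)): buffer="spprpjab" (len 8), cursors c1@0 c3@6 c2@7 c4@7, authorship ........
After op 7 (insert('w')): buffer="wspprpjwawwb" (len 12), cursors c1@1 c3@8 c2@11 c4@11, authorship 1......3.24.

Answer: wspprpjwawwb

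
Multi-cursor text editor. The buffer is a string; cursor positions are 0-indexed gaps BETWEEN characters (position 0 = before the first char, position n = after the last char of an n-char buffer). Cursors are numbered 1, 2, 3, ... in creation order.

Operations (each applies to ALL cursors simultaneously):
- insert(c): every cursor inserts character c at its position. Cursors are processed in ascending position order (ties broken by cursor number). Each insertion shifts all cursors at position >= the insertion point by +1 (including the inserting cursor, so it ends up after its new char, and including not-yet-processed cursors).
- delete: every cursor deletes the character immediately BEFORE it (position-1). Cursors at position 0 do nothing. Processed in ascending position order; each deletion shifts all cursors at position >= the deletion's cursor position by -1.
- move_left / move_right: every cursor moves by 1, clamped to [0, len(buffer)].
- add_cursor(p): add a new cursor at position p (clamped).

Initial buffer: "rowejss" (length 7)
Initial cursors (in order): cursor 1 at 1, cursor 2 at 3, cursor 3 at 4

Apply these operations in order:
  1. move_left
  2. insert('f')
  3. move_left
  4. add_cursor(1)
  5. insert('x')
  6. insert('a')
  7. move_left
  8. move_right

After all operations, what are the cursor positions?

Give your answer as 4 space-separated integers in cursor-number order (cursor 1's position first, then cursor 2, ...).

After op 1 (move_left): buffer="rowejss" (len 7), cursors c1@0 c2@2 c3@3, authorship .......
After op 2 (insert('f')): buffer="frofwfejss" (len 10), cursors c1@1 c2@4 c3@6, authorship 1..2.3....
After op 3 (move_left): buffer="frofwfejss" (len 10), cursors c1@0 c2@3 c3@5, authorship 1..2.3....
After op 4 (add_cursor(1)): buffer="frofwfejss" (len 10), cursors c1@0 c4@1 c2@3 c3@5, authorship 1..2.3....
After op 5 (insert('x')): buffer="xfxroxfwxfejss" (len 14), cursors c1@1 c4@3 c2@6 c3@9, authorship 114..22.33....
After op 6 (insert('a')): buffer="xafxaroxafwxafejss" (len 18), cursors c1@2 c4@5 c2@9 c3@13, authorship 11144..222.333....
After op 7 (move_left): buffer="xafxaroxafwxafejss" (len 18), cursors c1@1 c4@4 c2@8 c3@12, authorship 11144..222.333....
After op 8 (move_right): buffer="xafxaroxafwxafejss" (len 18), cursors c1@2 c4@5 c2@9 c3@13, authorship 11144..222.333....

Answer: 2 9 13 5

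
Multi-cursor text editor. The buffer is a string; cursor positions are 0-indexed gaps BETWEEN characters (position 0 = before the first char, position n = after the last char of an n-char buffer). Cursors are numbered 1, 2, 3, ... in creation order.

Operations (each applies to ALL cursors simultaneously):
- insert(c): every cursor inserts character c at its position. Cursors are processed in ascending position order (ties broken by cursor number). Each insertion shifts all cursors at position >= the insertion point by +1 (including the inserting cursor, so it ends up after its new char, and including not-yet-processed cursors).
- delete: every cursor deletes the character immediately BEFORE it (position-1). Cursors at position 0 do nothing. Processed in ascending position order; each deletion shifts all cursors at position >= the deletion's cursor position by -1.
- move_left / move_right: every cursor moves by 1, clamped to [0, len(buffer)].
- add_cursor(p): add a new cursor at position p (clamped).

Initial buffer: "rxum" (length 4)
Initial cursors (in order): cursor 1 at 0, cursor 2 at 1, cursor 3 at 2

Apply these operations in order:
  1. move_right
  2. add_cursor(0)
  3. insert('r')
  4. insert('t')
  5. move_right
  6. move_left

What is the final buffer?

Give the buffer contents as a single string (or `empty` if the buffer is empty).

After op 1 (move_right): buffer="rxum" (len 4), cursors c1@1 c2@2 c3@3, authorship ....
After op 2 (add_cursor(0)): buffer="rxum" (len 4), cursors c4@0 c1@1 c2@2 c3@3, authorship ....
After op 3 (insert('r')): buffer="rrrxrurm" (len 8), cursors c4@1 c1@3 c2@5 c3@7, authorship 4.1.2.3.
After op 4 (insert('t')): buffer="rtrrtxrturtm" (len 12), cursors c4@2 c1@5 c2@8 c3@11, authorship 44.11.22.33.
After op 5 (move_right): buffer="rtrrtxrturtm" (len 12), cursors c4@3 c1@6 c2@9 c3@12, authorship 44.11.22.33.
After op 6 (move_left): buffer="rtrrtxrturtm" (len 12), cursors c4@2 c1@5 c2@8 c3@11, authorship 44.11.22.33.

Answer: rtrrtxrturtm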